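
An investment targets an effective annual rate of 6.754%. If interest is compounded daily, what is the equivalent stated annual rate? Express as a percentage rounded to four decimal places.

6.5363%

(1 + r/365)^365 − 1 = 0.06754, so 1 + r/365 = 1.06754^(1/365).
r/365 = 0.000179, so r = 0.065363 = 6.5363%.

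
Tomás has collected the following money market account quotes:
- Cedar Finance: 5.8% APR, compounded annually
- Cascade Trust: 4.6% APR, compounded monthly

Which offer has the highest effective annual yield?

Cedar Finance: compounded annually, EAR = 5.800%
Cascade Trust: (1 + 0.046/12)^12 − 1 = 4.698%
The highest effective annual rate is Cedar Finance at 5.800%.

Cedar Finance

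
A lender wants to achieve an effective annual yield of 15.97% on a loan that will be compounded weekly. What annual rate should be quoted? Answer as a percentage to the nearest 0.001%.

14.837%

(1 + r/52)^52 − 1 = 0.1597, so 1 + r/52 = 1.1597^(1/52).
r/52 = 0.002853, so r = 0.148373 = 14.837%.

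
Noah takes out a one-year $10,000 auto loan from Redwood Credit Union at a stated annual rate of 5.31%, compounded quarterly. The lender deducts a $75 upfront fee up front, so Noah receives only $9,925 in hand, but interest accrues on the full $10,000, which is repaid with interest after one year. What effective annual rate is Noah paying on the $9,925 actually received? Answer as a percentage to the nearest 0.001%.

Amount owed after one year: 10,000 × (1 + 0.0531/4)^4 = 10,000 × 1.054167 = $10,541.67.
Effective rate on net proceeds: 10,541.67 / 9,925 − 1 = 0.062133 = 6.213%.

6.213%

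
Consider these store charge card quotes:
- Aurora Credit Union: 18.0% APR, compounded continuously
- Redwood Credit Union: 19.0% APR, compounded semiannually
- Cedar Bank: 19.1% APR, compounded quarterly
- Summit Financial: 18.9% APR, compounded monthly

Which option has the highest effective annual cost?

Summit Financial

Aurora Credit Union: e^0.180 − 1 = 19.722%
Redwood Credit Union: (1 + 0.190/2)^2 − 1 = 19.902%
Cedar Bank: (1 + 0.191/4)^4 − 1 = 20.512%
Summit Financial: (1 + 0.189/12)^12 − 1 = 20.626%
The highest effective annual rate is Summit Financial at 20.626%.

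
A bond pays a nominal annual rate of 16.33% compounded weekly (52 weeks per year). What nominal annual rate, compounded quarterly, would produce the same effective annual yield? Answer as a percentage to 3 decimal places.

16.641%

EAR = (1 + 0.1633/52)^52 − 1 = 0.177089.
Solve (1 + r/4)^4 = 1.177089: r/4 = 1.177089^(1/4) − 1 = 0.041603, so r = 0.166413 = 16.641%.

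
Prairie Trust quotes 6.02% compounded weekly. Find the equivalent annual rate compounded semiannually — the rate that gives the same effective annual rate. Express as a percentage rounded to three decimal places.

EAR = (1 + 0.0602/52)^52 − 1 = 0.062012.
Solve (1 + r/2)^2 = 1.062012: r/2 = 1.062012^(1/2) − 1 = 0.030540, so r = 0.061079 = 6.108%.

6.108%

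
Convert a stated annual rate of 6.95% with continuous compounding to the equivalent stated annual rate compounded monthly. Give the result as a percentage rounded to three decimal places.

6.970%

EAR under continuous compounding: e^0.0695 − 1 = 0.071972.
Solve (1 + r/12)^12 = 1.071972: r/12 = 1.071972^(1/12) − 1 = 0.005808, so r = 0.069702 = 6.970%.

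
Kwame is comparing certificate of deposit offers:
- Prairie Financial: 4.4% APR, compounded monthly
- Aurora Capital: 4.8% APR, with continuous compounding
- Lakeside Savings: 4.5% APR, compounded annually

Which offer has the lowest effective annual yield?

Prairie Financial

Prairie Financial: (1 + 0.044/12)^12 − 1 = 4.490%
Aurora Capital: e^0.048 − 1 = 4.917%
Lakeside Savings: compounded annually, EAR = 4.500%
The lowest effective annual rate is Prairie Financial at 4.490%.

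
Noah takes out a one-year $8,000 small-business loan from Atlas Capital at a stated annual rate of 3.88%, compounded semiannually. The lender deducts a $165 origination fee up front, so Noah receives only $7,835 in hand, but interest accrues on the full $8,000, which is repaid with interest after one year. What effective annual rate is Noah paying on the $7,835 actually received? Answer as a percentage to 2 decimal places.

6.11%

Amount owed after one year: 8,000 × (1 + 0.0388/2)^2 = 8,000 × 1.039176 = $8,313.41.
Effective rate on net proceeds: 8,313.41 / 7,835 − 1 = 0.061061 = 6.11%.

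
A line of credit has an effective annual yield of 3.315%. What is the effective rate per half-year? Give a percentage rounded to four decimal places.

The per-half-year rate i satisfies (1 + i)^2 = 1 + 0.03315.
i = 1.03315^(1/2) − 1 = 0.0164399 = 1.6440%.

1.6440%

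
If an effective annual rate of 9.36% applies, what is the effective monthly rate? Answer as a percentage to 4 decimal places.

The per-month rate i satisfies (1 + i)^12 = 1 + 0.0936.
i = 1.0936^(1/12) − 1 = 0.0074841 = 0.7484%.

0.7484%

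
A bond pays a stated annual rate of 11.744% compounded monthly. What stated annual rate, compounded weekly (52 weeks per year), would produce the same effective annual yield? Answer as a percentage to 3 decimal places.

EAR = (1 + 0.11744/12)^12 − 1 = 0.123972.
Solve (1 + r/52)^52 = 1.123972: r/52 = 1.123972^(1/52) − 1 = 0.002250, so r = 0.117000 = 11.700%.

11.700%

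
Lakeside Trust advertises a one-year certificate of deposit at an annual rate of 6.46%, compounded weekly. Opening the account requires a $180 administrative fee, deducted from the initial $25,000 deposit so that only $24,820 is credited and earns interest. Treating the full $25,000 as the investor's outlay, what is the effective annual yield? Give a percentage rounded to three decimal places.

5.901%

Value after one year: 24,820 × (1 + 0.0646/52)^52 = 24,820 × 1.066689 = $26,475.23.
Effective yield on the $25,000 outlay: 26,475.23 / 25,000 − 1 = 0.059009 = 5.901%.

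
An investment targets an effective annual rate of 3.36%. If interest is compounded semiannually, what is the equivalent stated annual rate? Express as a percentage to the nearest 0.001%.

(1 + r/2)^2 − 1 = 0.0336, so 1 + r/2 = 1.0336^(1/2).
r/2 = 0.016661, so r = 0.033322 = 3.332%.

3.332%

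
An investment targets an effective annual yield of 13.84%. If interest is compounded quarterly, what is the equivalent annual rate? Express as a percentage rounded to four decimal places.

(1 + r/4)^4 − 1 = 0.1384, so 1 + r/4 = 1.1384^(1/4).
r/4 = 0.032937, so r = 0.131747 = 13.1747%.

13.1747%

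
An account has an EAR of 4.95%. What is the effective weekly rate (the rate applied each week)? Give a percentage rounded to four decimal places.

0.0930%

The per-week rate i satisfies (1 + i)^52 = 1 + 0.0495.
i = 1.0495^(1/52) − 1 = 0.0009295 = 0.0930%.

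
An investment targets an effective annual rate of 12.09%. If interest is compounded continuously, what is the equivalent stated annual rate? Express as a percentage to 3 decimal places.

Continuous: nominal r satisfies e^r − 1 = 0.1209.
r = ln(1 + 0.1209) = ln(1.1209) = 0.114132 = 11.413%.

11.413%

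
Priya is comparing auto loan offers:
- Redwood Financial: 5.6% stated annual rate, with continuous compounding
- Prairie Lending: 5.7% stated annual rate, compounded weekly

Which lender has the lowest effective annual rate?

Redwood Financial

Redwood Financial: e^0.056 − 1 = 5.760%
Prairie Lending: (1 + 0.057/52)^52 − 1 = 5.862%
The lowest effective annual rate is Redwood Financial at 5.760%.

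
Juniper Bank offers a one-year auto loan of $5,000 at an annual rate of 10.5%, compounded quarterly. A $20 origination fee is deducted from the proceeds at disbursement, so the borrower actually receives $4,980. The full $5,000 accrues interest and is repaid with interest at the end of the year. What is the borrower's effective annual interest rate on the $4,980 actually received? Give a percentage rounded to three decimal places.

11.366%

Amount owed after one year: 5,000 × (1 + 0.105/4)^4 = 5,000 × 1.109207 = $5,546.04.
Effective rate on net proceeds: 5,546.04 / 4,980 − 1 = 0.113662 = 11.366%.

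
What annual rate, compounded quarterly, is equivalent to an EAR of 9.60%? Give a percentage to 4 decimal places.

9.2726%

(1 + r/4)^4 − 1 = 0.0960, so 1 + r/4 = 1.0960^(1/4).
r/4 = 0.023181, so r = 0.092726 = 9.2726%.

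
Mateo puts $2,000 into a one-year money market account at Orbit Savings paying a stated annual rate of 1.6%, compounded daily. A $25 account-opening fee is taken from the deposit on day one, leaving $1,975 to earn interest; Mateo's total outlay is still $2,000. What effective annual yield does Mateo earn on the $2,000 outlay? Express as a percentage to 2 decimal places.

0.34%

Value after one year: 1,975 × (1 + 0.016/365)^365 = 1,975 × 1.016128 = $2,006.85.
Effective yield on the $2,000 outlay: 2,006.85 / 2,000 − 1 = 0.003427 = 0.34%.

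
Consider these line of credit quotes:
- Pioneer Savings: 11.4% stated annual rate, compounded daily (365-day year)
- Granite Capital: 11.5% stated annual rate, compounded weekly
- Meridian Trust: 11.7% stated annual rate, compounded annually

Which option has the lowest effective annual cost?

Meridian Trust

Pioneer Savings: (1 + 0.114/365)^365 − 1 = 12.073%
Granite Capital: (1 + 0.115/52)^52 − 1 = 12.173%
Meridian Trust: compounded annually, EAR = 11.700%
The lowest effective annual rate is Meridian Trust at 11.700%.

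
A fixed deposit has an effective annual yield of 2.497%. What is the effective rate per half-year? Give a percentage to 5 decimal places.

1.24080%

The per-half-year rate i satisfies (1 + i)^2 = 1 + 0.02497.
i = 1.02497^(1/2) − 1 = 0.0124080 = 1.24080%.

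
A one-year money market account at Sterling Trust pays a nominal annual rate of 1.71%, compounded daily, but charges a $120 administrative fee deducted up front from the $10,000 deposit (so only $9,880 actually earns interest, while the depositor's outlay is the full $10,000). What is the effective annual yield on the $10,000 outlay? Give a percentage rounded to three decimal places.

Value after one year: 9,880 × (1 + 0.0171/365)^365 = 9,880 × 1.017247 = $10,050.40.
Effective yield on the $10,000 outlay: 10,050.40 / 10,000 − 1 = 0.005040 = 0.504%.

0.504%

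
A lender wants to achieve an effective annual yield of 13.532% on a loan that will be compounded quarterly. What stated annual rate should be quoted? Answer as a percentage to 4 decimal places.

(1 + r/4)^4 − 1 = 0.13532, so 1 + r/4 = 1.13532^(1/4).
r/4 = 0.032237, so r = 0.128949 = 12.8949%.

12.8949%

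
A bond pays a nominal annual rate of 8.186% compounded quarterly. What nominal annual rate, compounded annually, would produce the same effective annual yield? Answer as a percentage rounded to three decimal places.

8.441%

EAR = (1 + 0.08186/4)^4 − 1 = 0.084407.
Compounded annually, the equivalent nominal rate is the EAR itself: 8.441%.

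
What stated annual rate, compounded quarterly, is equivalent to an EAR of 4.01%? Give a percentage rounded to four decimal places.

(1 + r/4)^4 − 1 = 0.0401, so 1 + r/4 = 1.0401^(1/4).
r/4 = 0.009878, so r = 0.039511 = 3.9511%.

3.9511%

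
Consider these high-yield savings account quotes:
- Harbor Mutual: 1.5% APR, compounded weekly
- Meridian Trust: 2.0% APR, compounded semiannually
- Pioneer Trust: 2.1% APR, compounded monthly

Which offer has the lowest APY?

Harbor Mutual: (1 + 0.015/52)^52 − 1 = 1.511%
Meridian Trust: (1 + 0.020/2)^2 − 1 = 2.010%
Pioneer Trust: (1 + 0.021/12)^12 − 1 = 2.120%
The lowest effective annual rate is Harbor Mutual at 1.511%.

Harbor Mutual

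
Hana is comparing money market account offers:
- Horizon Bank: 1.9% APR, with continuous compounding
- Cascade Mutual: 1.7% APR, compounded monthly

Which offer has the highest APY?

Horizon Bank: e^0.019 − 1 = 1.918%
Cascade Mutual: (1 + 0.017/12)^12 − 1 = 1.713%
The highest effective annual rate is Horizon Bank at 1.918%.

Horizon Bank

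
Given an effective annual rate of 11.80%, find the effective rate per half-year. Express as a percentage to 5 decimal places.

The per-half-year rate i satisfies (1 + i)^2 = 1 + 0.1180.
i = 1.1180^(1/2) − 1 = 0.0573552 = 5.73552%.

5.73552%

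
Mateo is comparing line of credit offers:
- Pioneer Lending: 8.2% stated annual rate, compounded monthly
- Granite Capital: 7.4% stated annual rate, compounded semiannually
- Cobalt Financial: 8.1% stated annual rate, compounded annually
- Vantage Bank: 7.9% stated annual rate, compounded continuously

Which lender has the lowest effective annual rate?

Granite Capital

Pioneer Lending: (1 + 0.082/12)^12 − 1 = 8.515%
Granite Capital: (1 + 0.074/2)^2 − 1 = 7.537%
Cobalt Financial: compounded annually, EAR = 8.100%
Vantage Bank: e^0.079 − 1 = 8.220%
The lowest effective annual rate is Granite Capital at 7.537%.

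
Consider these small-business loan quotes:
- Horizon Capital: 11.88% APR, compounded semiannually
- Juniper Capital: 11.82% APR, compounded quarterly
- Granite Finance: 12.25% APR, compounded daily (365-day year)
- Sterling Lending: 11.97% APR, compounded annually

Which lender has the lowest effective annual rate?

Sterling Lending

Horizon Capital: (1 + 0.1188/2)^2 − 1 = 12.233%
Juniper Capital: (1 + 0.1182/4)^4 − 1 = 12.354%
Granite Finance: (1 + 0.1225/365)^365 − 1 = 13.030%
Sterling Lending: compounded annually, EAR = 11.970%
The lowest effective annual rate is Sterling Lending at 11.970%.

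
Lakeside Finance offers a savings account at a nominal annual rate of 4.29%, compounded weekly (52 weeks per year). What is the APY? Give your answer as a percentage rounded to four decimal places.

4.3815%

EAR = (1 + 0.0429/52)^52 − 1.
= (1 + 0.000825)^52 − 1 = 1.043815 − 1 = 4.3815%.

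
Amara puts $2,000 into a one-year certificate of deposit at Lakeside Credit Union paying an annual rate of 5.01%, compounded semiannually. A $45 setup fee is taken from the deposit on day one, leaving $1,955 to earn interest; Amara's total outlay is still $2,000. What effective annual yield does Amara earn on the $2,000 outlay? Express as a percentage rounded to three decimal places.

2.709%

Value after one year: 1,955 × (1 + 0.0501/2)^2 = 1,955 × 1.050728 = $2,054.17.
Effective yield on the $2,000 outlay: 2,054.17 / 2,000 − 1 = 0.027086 = 2.709%.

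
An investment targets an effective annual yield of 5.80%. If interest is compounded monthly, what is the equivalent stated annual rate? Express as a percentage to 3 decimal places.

5.651%

(1 + r/12)^12 − 1 = 0.0580, so 1 + r/12 = 1.0580^(1/12).
r/12 = 0.004709, so r = 0.056513 = 5.651%.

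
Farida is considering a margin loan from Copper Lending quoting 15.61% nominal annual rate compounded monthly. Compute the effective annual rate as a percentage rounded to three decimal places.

16.777%

EAR = (1 + 0.1561/12)^12 − 1.
= (1 + 0.013008)^12 − 1 = 1.167767 − 1 = 16.777%.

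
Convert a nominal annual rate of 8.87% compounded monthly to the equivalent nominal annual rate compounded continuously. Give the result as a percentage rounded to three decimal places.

8.837%

EAR = (1 + 0.0887/12)^12 − 1 = 0.092396.
Equivalent continuous rate: r = ln(1 + 0.092396) = 0.088374 = 8.837%.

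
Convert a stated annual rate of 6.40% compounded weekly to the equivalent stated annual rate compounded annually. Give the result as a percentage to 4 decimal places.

6.6050%

EAR = (1 + 0.0640/52)^52 − 1 = 0.066050.
Compounded annually, the equivalent nominal rate is the EAR itself: 6.6050%.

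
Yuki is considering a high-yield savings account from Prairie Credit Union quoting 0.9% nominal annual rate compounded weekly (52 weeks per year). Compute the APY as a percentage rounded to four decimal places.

EAR = (1 + 0.009/52)^52 − 1.
= (1 + 0.000173)^52 − 1 = 1.009040 − 1 = 0.9040%.

0.9040%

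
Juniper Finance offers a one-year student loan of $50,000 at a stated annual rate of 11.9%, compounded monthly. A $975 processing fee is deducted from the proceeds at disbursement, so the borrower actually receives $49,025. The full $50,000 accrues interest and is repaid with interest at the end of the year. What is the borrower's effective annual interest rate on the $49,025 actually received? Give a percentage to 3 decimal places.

Amount owed after one year: 50,000 × (1 + 0.119/12)^12 = 50,000 × 1.125710 = $56,285.49.
Effective rate on net proceeds: 56,285.49 / 49,025 − 1 = 0.148098 = 14.810%.

14.810%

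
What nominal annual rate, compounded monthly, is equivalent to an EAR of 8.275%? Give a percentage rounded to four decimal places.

(1 + r/12)^12 − 1 = 0.08275, so 1 + r/12 = 1.08275^(1/12).
r/12 = 0.006647, so r = 0.079768 = 7.9768%.

7.9768%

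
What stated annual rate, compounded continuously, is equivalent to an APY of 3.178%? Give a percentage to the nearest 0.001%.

3.129%

Continuous: nominal r satisfies e^r − 1 = 0.03178.
r = ln(1 + 0.03178) = ln(1.03178) = 0.031285 = 3.129%.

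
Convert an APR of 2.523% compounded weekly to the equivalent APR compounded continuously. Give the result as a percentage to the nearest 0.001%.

EAR = (1 + 0.02523/52)^52 − 1 = 0.025545.
Equivalent continuous rate: r = ln(1 + 0.025545) = 0.025224 = 2.522%.

2.522%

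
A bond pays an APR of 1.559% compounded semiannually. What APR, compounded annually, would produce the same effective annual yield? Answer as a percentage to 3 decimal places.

EAR = (1 + 0.01559/2)^2 − 1 = 0.015651.
Compounded annually, the equivalent nominal rate is the EAR itself: 1.565%.

1.565%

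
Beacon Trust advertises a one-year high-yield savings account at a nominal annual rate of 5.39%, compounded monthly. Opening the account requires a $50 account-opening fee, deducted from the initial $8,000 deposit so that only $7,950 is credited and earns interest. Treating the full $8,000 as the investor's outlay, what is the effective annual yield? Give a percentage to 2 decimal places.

Value after one year: 7,950 × (1 + 0.0539/12)^12 = 7,950 × 1.055252 = $8,389.25.
Effective yield on the $8,000 outlay: 8,389.25 / 8,000 − 1 = 0.048656 = 4.87%.

4.87%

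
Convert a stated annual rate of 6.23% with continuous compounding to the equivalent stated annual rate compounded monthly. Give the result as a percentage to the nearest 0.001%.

6.246%

EAR under continuous compounding: e^0.0623 − 1 = 0.064282.
Solve (1 + r/12)^12 = 1.064282: r/12 = 1.064282^(1/12) − 1 = 0.005205, so r = 0.062462 = 6.246%.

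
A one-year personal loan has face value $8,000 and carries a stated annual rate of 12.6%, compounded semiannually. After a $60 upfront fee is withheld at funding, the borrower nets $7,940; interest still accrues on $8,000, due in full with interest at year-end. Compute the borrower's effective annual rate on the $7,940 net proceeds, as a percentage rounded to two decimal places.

13.85%

Amount owed after one year: 8,000 × (1 + 0.126/2)^2 = 8,000 × 1.129969 = $9,039.75.
Effective rate on net proceeds: 9,039.75 / 7,940 − 1 = 0.138508 = 13.85%.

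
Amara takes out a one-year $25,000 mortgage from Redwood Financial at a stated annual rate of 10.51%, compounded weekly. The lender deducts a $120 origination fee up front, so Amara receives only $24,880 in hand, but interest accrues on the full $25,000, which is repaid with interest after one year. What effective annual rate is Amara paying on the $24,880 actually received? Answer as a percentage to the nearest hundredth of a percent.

11.61%

Amount owed after one year: 25,000 × (1 + 0.1051/52)^52 = 25,000 × 1.110704 = $27,767.60.
Effective rate on net proceeds: 27,767.60 / 24,880 − 1 = 0.116061 = 11.61%.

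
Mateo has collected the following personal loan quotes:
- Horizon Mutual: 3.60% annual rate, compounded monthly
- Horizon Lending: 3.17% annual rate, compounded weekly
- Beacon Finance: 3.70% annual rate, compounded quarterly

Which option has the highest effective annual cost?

Horizon Mutual: (1 + 0.0360/12)^12 − 1 = 3.660%
Horizon Lending: (1 + 0.0317/52)^52 − 1 = 3.220%
Beacon Finance: (1 + 0.0370/4)^4 − 1 = 3.752%
The highest effective annual rate is Beacon Finance at 3.752%.

Beacon Finance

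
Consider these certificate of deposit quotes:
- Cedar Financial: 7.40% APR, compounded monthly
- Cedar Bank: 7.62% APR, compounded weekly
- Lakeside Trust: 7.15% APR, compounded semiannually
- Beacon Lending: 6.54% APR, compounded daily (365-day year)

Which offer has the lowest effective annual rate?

Beacon Lending

Cedar Financial: (1 + 0.0740/12)^12 − 1 = 7.656%
Cedar Bank: (1 + 0.0762/52)^52 − 1 = 7.912%
Lakeside Trust: (1 + 0.0715/2)^2 − 1 = 7.278%
Beacon Lending: (1 + 0.0654/365)^365 − 1 = 6.758%
The lowest effective annual rate is Beacon Lending at 6.758%.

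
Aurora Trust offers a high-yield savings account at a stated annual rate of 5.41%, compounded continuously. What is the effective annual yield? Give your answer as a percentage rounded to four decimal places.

5.5590%

With continuous compounding, EAR = e^0.0541 − 1.
e^0.0541 = 1.055590, so EAR = 0.055590 = 5.5590%.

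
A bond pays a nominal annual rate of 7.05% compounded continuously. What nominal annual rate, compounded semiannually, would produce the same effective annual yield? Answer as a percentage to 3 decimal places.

EAR under continuous compounding: e^0.0705 − 1 = 0.073045.
Solve (1 + r/2)^2 = 1.073045: r/2 = 1.073045^(1/2) − 1 = 0.035879, so r = 0.071757 = 7.176%.

7.176%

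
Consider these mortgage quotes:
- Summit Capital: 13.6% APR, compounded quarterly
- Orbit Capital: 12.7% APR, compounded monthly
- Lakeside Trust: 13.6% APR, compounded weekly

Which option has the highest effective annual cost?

Lakeside Trust

Summit Capital: (1 + 0.136/4)^4 − 1 = 14.309%
Orbit Capital: (1 + 0.127/12)^12 − 1 = 13.466%
Lakeside Trust: (1 + 0.136/52)^52 − 1 = 14.548%
The highest effective annual rate is Lakeside Trust at 14.548%.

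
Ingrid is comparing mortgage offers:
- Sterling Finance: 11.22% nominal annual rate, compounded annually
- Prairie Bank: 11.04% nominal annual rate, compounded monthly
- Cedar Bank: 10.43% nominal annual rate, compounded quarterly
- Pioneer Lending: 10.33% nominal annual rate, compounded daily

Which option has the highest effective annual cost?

Prairie Bank

Sterling Finance: compounded annually, EAR = 11.220%
Prairie Bank: (1 + 0.1104/12)^12 − 1 = 11.616%
Cedar Bank: (1 + 0.1043/4)^4 − 1 = 10.845%
Pioneer Lending: (1 + 0.1033/365)^365 − 1 = 10.881%
The highest effective annual rate is Prairie Bank at 11.616%.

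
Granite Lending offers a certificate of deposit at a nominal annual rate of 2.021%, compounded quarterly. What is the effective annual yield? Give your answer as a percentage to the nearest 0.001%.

EAR = (1 + 0.02021/4)^4 − 1.
= 1.020364 − 1 = 2.036%.

2.036%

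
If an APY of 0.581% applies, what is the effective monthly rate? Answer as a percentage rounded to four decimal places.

The per-month rate i satisfies (1 + i)^12 = 1 + 0.00581.
i = 1.00581^(1/12) − 1 = 0.0004829 = 0.0483%.

0.0483%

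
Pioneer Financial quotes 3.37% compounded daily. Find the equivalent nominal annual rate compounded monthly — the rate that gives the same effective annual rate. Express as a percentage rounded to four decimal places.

3.3746%

EAR = (1 + 0.0337/365)^365 − 1 = 0.034273.
Solve (1 + r/12)^12 = 1.034273: r/12 = 1.034273^(1/12) − 1 = 0.002812, so r = 0.033746 = 3.3746%.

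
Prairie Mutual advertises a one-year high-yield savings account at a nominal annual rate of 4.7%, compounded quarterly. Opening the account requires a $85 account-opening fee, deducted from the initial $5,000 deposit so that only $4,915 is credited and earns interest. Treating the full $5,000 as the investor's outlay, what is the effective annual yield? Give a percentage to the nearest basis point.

Value after one year: 4,915 × (1 + 0.047/4)^4 = 4,915 × 1.047835 = $5,150.11.
Effective yield on the $5,000 outlay: 5,150.11 / 5,000 − 1 = 0.030022 = 3.00%.

3.00%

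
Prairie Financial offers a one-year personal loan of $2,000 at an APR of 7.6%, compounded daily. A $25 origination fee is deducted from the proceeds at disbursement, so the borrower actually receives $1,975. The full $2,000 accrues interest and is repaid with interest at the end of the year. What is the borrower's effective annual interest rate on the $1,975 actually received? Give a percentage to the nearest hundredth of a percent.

9.26%

Amount owed after one year: 2,000 × (1 + 0.076/365)^365 = 2,000 × 1.078954 = $2,157.91.
Effective rate on net proceeds: 2,157.91 / 1,975 − 1 = 0.092612 = 9.26%.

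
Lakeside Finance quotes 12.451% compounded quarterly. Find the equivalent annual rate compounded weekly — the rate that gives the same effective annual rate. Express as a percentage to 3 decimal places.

12.276%

EAR = (1 + 0.12451/4)^4 − 1 = 0.130445.
Solve (1 + r/52)^52 = 1.130445: r/52 = 1.130445^(1/52) − 1 = 0.002361, so r = 0.122756 = 12.276%.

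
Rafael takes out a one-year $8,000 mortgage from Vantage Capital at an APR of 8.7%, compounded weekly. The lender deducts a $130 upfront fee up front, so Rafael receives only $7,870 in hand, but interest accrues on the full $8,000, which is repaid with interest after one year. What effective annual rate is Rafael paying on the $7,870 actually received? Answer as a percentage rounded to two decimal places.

10.88%

Amount owed after one year: 8,000 × (1 + 0.087/52)^52 = 8,000 × 1.090817 = $8,726.54.
Effective rate on net proceeds: 8,726.54 / 7,870 − 1 = 0.108836 = 10.88%.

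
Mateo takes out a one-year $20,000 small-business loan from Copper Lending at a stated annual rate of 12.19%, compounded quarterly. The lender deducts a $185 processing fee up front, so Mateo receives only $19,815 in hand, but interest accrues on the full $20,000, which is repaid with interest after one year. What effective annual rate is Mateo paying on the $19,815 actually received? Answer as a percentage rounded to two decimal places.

13.81%

Amount owed after one year: 20,000 × (1 + 0.1219/4)^4 = 20,000 × 1.127586 = $22,551.73.
Effective rate on net proceeds: 22,551.73 / 19,815 − 1 = 0.138114 = 13.81%.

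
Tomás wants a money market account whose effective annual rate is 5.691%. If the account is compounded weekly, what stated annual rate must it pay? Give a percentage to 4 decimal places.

5.5379%

(1 + r/52)^52 − 1 = 0.05691, so 1 + r/52 = 1.05691^(1/52).
r/52 = 0.001065, so r = 0.055379 = 5.5379%.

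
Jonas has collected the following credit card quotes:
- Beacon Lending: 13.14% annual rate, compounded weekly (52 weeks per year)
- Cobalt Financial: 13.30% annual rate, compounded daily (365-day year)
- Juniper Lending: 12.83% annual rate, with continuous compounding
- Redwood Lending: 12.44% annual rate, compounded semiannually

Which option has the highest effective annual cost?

Cobalt Financial

Beacon Lending: (1 + 0.1314/52)^52 − 1 = 14.023%
Cobalt Financial: (1 + 0.1330/365)^365 − 1 = 14.222%
Juniper Lending: e^0.1283 − 1 = 13.689%
Redwood Lending: (1 + 0.1244/2)^2 − 1 = 12.827%
The highest effective annual rate is Cobalt Financial at 14.222%.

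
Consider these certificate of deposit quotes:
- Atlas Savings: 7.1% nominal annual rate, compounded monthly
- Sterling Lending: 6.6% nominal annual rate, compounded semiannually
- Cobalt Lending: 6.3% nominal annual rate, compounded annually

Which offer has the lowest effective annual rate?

Cobalt Lending

Atlas Savings: (1 + 0.071/12)^12 − 1 = 7.336%
Sterling Lending: (1 + 0.066/2)^2 − 1 = 6.709%
Cobalt Lending: compounded annually, EAR = 6.300%
The lowest effective annual rate is Cobalt Lending at 6.300%.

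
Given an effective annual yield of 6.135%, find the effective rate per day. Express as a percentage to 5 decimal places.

0.01631%

The per-day rate i satisfies (1 + i)^365 = 1 + 0.06135.
i = 1.06135^(1/365) − 1 = 0.0001631 = 0.01631%.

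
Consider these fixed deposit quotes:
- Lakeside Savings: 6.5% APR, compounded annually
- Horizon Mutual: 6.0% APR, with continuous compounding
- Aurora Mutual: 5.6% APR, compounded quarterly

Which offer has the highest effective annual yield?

Lakeside Savings

Lakeside Savings: compounded annually, EAR = 6.500%
Horizon Mutual: e^0.060 − 1 = 6.184%
Aurora Mutual: (1 + 0.056/4)^4 − 1 = 5.719%
The highest effective annual rate is Lakeside Savings at 6.500%.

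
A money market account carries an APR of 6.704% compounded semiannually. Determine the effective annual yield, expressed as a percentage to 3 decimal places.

6.816%

EAR = (1 + 0.06704/2)^2 − 1.
= (1 + 0.033520)^2 − 1 = 1.068164 − 1 = 6.816%.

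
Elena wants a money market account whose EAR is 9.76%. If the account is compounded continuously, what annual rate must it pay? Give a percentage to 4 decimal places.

9.3126%

Continuous: nominal r satisfies e^r − 1 = 0.0976.
r = ln(1 + 0.0976) = ln(1.0976) = 0.093126 = 9.3126%.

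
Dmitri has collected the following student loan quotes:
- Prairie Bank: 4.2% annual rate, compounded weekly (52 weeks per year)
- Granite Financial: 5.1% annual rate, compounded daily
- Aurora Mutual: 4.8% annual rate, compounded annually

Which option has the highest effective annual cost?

Granite Financial

Prairie Bank: (1 + 0.042/52)^52 − 1 = 4.288%
Granite Financial: (1 + 0.051/365)^365 − 1 = 5.232%
Aurora Mutual: compounded annually, EAR = 4.800%
The highest effective annual rate is Granite Financial at 5.232%.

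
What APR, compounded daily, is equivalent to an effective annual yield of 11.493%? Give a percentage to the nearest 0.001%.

(1 + r/365)^365 − 1 = 0.11493, so 1 + r/365 = 1.11493^(1/365).
r/365 = 0.000298, so r = 0.108808 = 10.881%.

10.881%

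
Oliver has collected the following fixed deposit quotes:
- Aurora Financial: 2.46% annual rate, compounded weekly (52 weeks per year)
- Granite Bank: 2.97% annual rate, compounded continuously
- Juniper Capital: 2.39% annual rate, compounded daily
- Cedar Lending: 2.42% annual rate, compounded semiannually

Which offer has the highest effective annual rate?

Aurora Financial: (1 + 0.0246/52)^52 − 1 = 2.490%
Granite Bank: e^0.0297 − 1 = 3.015%
Juniper Capital: (1 + 0.0239/365)^365 − 1 = 2.419%
Cedar Lending: (1 + 0.0242/2)^2 − 1 = 2.435%
The highest effective annual rate is Granite Bank at 3.015%.

Granite Bank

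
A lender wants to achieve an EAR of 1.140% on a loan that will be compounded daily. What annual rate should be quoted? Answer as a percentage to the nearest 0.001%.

(1 + r/365)^365 − 1 = 0.01140, so 1 + r/365 = 1.01140^(1/365).
r/365 = 0.000031, so r = 0.011336 = 1.134%.

1.134%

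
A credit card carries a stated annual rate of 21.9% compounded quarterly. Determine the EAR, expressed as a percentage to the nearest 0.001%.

23.765%

EAR = (1 + 0.219/4)^4 − 1.
= 1.237651 − 1 = 23.765%.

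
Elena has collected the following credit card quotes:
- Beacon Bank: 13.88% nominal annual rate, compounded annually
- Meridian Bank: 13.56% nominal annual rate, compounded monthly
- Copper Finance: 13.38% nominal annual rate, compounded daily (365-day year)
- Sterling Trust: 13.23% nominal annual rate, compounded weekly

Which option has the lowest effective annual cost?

Beacon Bank: compounded annually, EAR = 13.880%
Meridian Bank: (1 + 0.1356/12)^12 − 1 = 14.435%
Copper Finance: (1 + 0.1338/365)^365 − 1 = 14.314%
Sterling Trust: (1 + 0.1323/52)^52 − 1 = 14.126%
The lowest effective annual rate is Beacon Bank at 13.880%.

Beacon Bank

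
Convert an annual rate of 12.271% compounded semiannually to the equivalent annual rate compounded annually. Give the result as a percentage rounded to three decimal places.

12.647%

EAR = (1 + 0.12271/2)^2 − 1 = 0.126474.
Compounded annually, the equivalent nominal rate is the EAR itself: 12.647%.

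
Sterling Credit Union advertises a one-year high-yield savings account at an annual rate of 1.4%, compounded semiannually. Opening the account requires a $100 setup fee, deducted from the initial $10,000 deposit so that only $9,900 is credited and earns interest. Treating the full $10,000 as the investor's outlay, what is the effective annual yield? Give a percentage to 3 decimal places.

Value after one year: 9,900 × (1 + 0.014/2)^2 = 9,900 × 1.014049 = $10,039.09.
Effective yield on the $10,000 outlay: 10,039.09 / 10,000 − 1 = 0.003909 = 0.391%.

0.391%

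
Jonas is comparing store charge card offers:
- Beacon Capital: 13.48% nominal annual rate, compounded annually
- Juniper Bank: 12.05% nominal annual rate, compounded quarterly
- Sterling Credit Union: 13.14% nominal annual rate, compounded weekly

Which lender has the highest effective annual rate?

Sterling Credit Union

Beacon Capital: compounded annually, EAR = 13.480%
Juniper Bank: (1 + 0.1205/4)^4 − 1 = 12.606%
Sterling Credit Union: (1 + 0.1314/52)^52 − 1 = 14.023%
The highest effective annual rate is Sterling Credit Union at 14.023%.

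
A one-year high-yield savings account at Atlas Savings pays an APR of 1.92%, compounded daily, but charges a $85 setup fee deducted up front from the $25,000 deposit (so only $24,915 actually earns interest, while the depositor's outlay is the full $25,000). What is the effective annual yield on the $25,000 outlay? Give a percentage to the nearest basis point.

1.59%

Value after one year: 24,915 × (1 + 0.0192/365)^365 = 24,915 × 1.019385 = $25,397.98.
Effective yield on the $25,000 outlay: 25,397.98 / 25,000 − 1 = 0.015919 = 1.59%.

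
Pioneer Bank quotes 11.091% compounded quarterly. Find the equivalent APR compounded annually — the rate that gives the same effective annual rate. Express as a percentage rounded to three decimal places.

EAR = (1 + 0.11091/4)^4 − 1 = 0.115609.
Compounded annually, the equivalent nominal rate is the EAR itself: 11.561%.

11.561%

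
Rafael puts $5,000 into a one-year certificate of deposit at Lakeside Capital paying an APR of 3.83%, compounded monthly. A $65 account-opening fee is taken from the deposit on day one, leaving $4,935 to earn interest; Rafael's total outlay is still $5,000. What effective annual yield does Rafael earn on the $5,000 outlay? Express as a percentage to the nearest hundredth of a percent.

Value after one year: 4,935 × (1 + 0.0383/12)^12 = 4,935 × 1.038980 = $5,127.36.
Effective yield on the $5,000 outlay: 5,127.36 / 5,000 − 1 = 0.025473 = 2.55%.

2.55%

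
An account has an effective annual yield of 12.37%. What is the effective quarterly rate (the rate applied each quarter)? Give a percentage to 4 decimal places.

2.9586%

The per-quarter rate i satisfies (1 + i)^4 = 1 + 0.1237.
i = 1.1237^(1/4) − 1 = 0.0295859 = 2.9586%.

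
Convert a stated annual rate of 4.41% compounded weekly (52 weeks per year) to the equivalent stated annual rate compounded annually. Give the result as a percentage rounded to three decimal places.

4.507%

EAR = (1 + 0.0441/52)^52 − 1 = 0.045067.
Compounded annually, the equivalent nominal rate is the EAR itself: 4.507%.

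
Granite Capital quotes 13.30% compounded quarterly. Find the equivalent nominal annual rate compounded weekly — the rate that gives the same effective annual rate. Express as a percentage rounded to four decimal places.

EAR = (1 + 0.1330/4)^4 − 1 = 0.139782.
Solve (1 + r/52)^52 = 1.139782: r/52 = 1.139782^(1/52) − 1 = 0.002519, so r = 0.131001 = 13.1001%.

13.1001%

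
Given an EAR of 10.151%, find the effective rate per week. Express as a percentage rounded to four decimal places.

0.1861%

The per-week rate i satisfies (1 + i)^52 = 1 + 0.10151.
i = 1.10151^(1/52) − 1 = 0.0018610 = 0.1861%.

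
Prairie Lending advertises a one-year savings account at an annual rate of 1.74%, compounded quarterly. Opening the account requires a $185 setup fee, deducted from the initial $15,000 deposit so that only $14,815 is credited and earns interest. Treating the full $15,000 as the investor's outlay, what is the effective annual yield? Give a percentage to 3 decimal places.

Value after one year: 14,815 × (1 + 0.0174/4)^4 = 14,815 × 1.017514 = $15,074.47.
Effective yield on the $15,000 outlay: 15,074.47 / 15,000 − 1 = 0.004965 = 0.496%.

0.496%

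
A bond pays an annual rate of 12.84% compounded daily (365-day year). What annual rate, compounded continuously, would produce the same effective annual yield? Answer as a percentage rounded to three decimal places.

12.838%

EAR = (1 + 0.1284/365)^365 − 1 = 0.136982.
Equivalent continuous rate: r = ln(1 + 0.136982) = 0.128377 = 12.838%.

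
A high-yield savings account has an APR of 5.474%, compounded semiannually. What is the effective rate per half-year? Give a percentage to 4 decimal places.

2.7370%

With a nominal annual rate compounded semiannually, the periodic rate is the nominal rate divided by 2.
i = 0.05474 / 2 = 0.0273700 = 2.7370%.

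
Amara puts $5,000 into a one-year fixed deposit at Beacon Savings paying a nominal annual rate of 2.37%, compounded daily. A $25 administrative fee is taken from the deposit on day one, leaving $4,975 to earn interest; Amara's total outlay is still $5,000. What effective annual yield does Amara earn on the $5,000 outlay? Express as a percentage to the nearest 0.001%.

Value after one year: 4,975 × (1 + 0.0237/365)^365 = 4,975 × 1.023982 = $5,094.31.
Effective yield on the $5,000 outlay: 5,094.31 / 5,000 − 1 = 0.018862 = 1.886%.

1.886%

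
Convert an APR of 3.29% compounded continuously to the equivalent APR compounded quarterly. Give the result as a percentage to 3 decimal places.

EAR under continuous compounding: e^0.0329 − 1 = 0.033447.
Solve (1 + r/4)^4 = 1.033447: r/4 = 1.033447^(1/4) − 1 = 0.008259, so r = 0.033036 = 3.304%.

3.304%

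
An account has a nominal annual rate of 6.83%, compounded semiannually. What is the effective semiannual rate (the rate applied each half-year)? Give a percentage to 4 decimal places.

With a nominal annual rate compounded semiannually, the periodic rate is the nominal rate divided by 2.
i = 0.0683 / 2 = 0.0341500 = 3.4150%.

3.4150%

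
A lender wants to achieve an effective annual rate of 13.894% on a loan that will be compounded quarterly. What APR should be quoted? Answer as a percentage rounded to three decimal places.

13.224%

(1 + r/4)^4 − 1 = 0.13894, so 1 + r/4 = 1.13894^(1/4).
r/4 = 0.033059, so r = 0.132237 = 13.224%.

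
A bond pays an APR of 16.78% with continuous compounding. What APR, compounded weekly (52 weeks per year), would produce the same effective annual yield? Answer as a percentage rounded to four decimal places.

16.8071%

EAR under continuous compounding: e^0.1678 − 1 = 0.182700.
Solve (1 + r/52)^52 = 1.182700: r/52 = 1.182700^(1/52) − 1 = 0.003232, so r = 0.168071 = 16.8071%.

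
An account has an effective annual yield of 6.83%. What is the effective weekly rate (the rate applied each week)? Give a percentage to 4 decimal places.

0.1271%

The per-week rate i satisfies (1 + i)^52 = 1 + 0.0683.
i = 1.0683^(1/52) − 1 = 0.0012714 = 0.1271%.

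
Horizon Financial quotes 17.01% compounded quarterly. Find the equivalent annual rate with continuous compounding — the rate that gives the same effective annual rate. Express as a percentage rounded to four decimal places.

EAR = (1 + 0.1701/4)^4 − 1 = 0.181261.
Equivalent continuous rate: r = ln(1 + 0.181261) = 0.166583 = 16.6583%.

16.6583%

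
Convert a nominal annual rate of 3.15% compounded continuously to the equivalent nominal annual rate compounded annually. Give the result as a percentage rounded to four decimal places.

EAR under continuous compounding: e^0.0315 − 1 = 0.032001.
Compounded annually, the equivalent nominal rate is the EAR itself: 3.2001%.

3.2001%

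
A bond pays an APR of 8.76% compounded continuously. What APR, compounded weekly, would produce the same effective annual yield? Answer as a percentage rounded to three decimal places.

8.767%

EAR under continuous compounding: e^0.0876 − 1 = 0.091551.
Solve (1 + r/52)^52 = 1.091551: r/52 = 1.091551^(1/52) − 1 = 0.001686, so r = 0.087674 = 8.767%.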